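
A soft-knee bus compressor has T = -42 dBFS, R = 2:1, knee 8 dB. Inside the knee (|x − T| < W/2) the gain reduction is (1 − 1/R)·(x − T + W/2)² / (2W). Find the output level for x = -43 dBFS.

-43.28125 dBFS

x − T + W/2 = -43 − (-42) + 4 = 3.
GR = (1 − 1/2) × 3² / 16 = 0.5 × 9 / 16 = 0.28125 dB.
Output = -43 − 0.28125 = -43.28125 dBFS.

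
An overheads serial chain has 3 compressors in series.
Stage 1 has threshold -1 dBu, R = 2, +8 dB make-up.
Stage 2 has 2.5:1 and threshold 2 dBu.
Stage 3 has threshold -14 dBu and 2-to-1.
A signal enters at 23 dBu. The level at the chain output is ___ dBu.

Stage 1: overshoot 24 dB → 24/2 = 12 dB → 11 dBu; +8 dB make-up → 19 dBu.
Stage 2: 17 dB above 2 dBu, reduced 2.5:1 to 6.8 dB above → 8.8 dBu.
Stage 3: overshoot 22.8 dB → 22.8/2 = 11.4 dB → -2.6 dBu.

-2.6 dBu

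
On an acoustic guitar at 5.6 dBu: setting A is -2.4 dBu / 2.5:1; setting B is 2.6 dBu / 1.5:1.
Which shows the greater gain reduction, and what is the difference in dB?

A: overshoot 8 dB → output overshoot 3.2 dB → GR 4.8 dB.
B: overshoot 3 dB → output overshoot 2 dB → GR 1 dB.
Difference: 3.8 dB in favour of A.

A, by 3.8 dB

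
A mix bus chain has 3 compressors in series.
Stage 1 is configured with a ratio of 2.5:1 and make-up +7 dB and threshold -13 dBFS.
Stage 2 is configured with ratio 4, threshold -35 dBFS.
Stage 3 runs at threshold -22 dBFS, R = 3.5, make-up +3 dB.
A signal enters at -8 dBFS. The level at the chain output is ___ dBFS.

-24.25 dBFS

Stage 1: -8 dBFS is 5 dB over -13 dBFS; at 2.5:1 that becomes 2 dB over, giving -11 dBFS; +7 dB make-up → -4 dBFS.
Stage 2: 31 dB above -35 dBFS, reduced 4:1 to 7.75 dB above → -27.25 dBFS.
Stage 3: -27.25 dBFS is at or below the -22 dBFS threshold — no compression; make-up brings it to -24.25 dBFS.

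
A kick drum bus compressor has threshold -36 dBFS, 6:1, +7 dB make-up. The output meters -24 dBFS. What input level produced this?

Before make-up, the level was -24 − 7 = -31 dBFS.
The compressed level sits -31 − (-36) = 5 dB over threshold.
Before 6:1 compression the overshoot was 5 × 6 = 30 dB, so input = -36 + 30 = -6 dBFS.

-6 dBFS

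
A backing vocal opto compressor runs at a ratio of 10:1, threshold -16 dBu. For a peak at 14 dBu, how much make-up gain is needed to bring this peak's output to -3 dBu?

10 dB

Overshoot 30 dB → 30/10 = 3 dB after compression, so the compressed level is -16 + 3 = -13 dBu.
Make-up = target − compressed = -3 − (-13) = 10 dB.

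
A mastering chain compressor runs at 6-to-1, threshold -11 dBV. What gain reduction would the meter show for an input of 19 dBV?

25 dB

19 dBV exceeds the threshold by 30 dB.
At 6:1, output sits 30/6 = 5 dB above threshold.
GR = overshoot in − overshoot out = 30 − 5 = 25 dB.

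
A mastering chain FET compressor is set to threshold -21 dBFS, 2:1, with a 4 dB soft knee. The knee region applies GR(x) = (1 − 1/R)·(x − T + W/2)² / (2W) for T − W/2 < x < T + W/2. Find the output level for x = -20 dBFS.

x − T + W/2 = -20 − (-21) + 2 = 3.
GR = (1 − 1/2) × 3² / 8 = 0.5 × 9 / 8 = 0.5625 dB.
Output = -20 − 0.5625 = -20.5625 dBFS.

-20.5625 dBFS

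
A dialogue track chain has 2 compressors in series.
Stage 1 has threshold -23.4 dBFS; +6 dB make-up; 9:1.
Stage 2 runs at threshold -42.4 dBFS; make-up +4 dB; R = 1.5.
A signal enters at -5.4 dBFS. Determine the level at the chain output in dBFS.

Stage 1: overshoot 18 dB → 18/9 = 2 dB → -21.4 dBFS; +6 dB make-up → -15.4 dBFS.
Stage 2: overshoot 27 dB → 27/1.5 = 18 dB → -24.4 dBFS; +4 dB make-up → -20.4 dBFS.

-20.4 dBFS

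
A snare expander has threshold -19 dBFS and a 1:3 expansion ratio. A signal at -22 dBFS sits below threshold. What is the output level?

Undershoot = (-19) − (-22) = 3 dB.
At 1:3, that expands to 9 dB under threshold.
Output = -19 − 9 = -28 dBFS.

-28 dBFS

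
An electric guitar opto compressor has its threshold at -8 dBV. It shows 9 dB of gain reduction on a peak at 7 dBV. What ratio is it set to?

2.5:1

Input overshoot = 7 − (-8) = 15 dB.
Output overshoot = 15 − 9 = 6 dB.
Ratio = input overshoot / output overshoot = 15 / 6 = 2.5.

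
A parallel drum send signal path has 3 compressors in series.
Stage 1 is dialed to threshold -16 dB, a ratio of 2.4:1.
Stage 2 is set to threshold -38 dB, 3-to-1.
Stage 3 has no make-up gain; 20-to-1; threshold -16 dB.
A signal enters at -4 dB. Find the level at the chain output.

Stage 1: overshoot 12 dB → 12/2.4 = 5 dB → -11 dB.
Stage 2: -11 dB is 27 dB over -38 dB; at 3:1 that becomes 9 dB over, giving -29 dB.
Stage 3: -29 dB ≤ -16 dB, so stage 3 doesn't engage; output -29 dB.

-29 dB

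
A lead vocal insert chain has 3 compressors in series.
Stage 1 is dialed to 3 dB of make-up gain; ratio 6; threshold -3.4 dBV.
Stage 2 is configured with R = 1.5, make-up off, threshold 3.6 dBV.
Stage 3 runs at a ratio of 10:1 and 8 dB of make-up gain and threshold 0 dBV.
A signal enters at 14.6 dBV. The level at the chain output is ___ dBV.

8.26 dBV

Stage 1: 14.6 dBV is 18 dB over -3.4 dBV; at 6:1 that becomes 3 dB over, giving -0.4 dBV; +3 dB make-up → 2.6 dBV.
Stage 2: 2.6 dBV ≤ 3.6 dBV, so stage 2 doesn't engage; output 2.6 dBV.
Stage 3: 2.6 dBV is 2.6 dB over 0 dBV; at 10:1 that becomes 0.26 dB over, giving 0.26 dBV; +8 dB make-up → 8.26 dBV.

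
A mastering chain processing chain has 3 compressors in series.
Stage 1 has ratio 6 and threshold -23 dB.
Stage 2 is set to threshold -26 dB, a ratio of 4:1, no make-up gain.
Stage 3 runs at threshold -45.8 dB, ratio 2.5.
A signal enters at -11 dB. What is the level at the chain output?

-37.38 dB

Stage 1: overshoot 12 dB → 12/6 = 2 dB → -21 dB.
Stage 2: -21 dB is 5 dB over -26 dB; at 4:1 that becomes 1.25 dB over, giving -24.75 dB.
Stage 3: 21.05 dB above -45.8 dB, reduced 2.5:1 to 8.42 dB above → -37.38 dB.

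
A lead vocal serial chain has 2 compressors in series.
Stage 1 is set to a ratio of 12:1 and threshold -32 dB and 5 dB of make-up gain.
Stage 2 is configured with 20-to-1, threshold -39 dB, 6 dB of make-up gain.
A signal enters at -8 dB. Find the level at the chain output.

-32.3 dB

Stage 1: -8 dB is 24 dB over -32 dB; at 12:1 that becomes 2 dB over, giving -30 dB; +5 dB make-up → -25 dB.
Stage 2: 14 dB above -39 dB, reduced 20:1 to 0.7 dB above → -38.3 dB; +6 dB make-up → -32.3 dB.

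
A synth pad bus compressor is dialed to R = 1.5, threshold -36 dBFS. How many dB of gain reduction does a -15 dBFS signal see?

-15 dBFS exceeds the threshold by 21 dB.
After 1.5:1 compression the overshoot becomes 21/1.5 = 14 dB.
Gain reduction = 21 − 14 = 7 dB.

7 dB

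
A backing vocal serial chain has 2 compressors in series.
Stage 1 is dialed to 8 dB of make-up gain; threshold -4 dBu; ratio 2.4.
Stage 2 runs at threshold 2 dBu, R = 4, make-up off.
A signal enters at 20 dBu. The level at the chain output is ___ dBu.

Stage 1: 20 dBu is 24 dB over -4 dBu; at 2.4:1 that becomes 10 dB over, giving 6 dBu; +8 dB make-up → 14 dBu.
Stage 2: 12 dB above 2 dBu, reduced 4:1 to 3 dB above → 5 dBu.

5 dBu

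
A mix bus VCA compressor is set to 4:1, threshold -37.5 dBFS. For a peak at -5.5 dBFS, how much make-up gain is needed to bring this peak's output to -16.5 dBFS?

13 dB

The peak compresses to -37.5 + 32/4 = -29.5 dBFS.
To reach -16.5 dBFS requires -16.5 − (-29.5) = 13 dB of make-up.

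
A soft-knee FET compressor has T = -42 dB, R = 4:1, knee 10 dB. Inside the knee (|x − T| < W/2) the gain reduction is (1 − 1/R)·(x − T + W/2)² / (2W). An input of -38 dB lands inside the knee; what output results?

x − T + W/2 = -38 − (-42) + 5 = 9.
GR = (1 − 1/4) × 9² / 20 = 0.75 × 81 / 20 = 3.0375 dB.
Output = -38 − 3.0375 = -41.0375 dB.

-41.0375 dB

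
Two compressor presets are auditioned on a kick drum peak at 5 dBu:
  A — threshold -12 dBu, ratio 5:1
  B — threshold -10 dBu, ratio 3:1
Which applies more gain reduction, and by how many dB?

A, by 3.6 dB

A: 17 dB over, compressed to 3.4 dB over, so 13.6 dB of GR.
B: 15 dB over, compressed to 5 dB over, so 10 dB of GR.
A reduces 3.6 dB more.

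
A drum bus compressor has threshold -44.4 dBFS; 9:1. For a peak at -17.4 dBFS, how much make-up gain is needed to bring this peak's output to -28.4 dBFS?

13 dB

Overshoot 27 dB → 27/9 = 3 dB after compression, so the compressed level is -44.4 + 3 = -41.4 dBFS.
Make-up = target − compressed = -28.4 − (-41.4) = 13 dB.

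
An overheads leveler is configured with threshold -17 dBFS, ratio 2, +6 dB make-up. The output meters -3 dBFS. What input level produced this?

Before make-up, the level was -3 − 6 = -9 dBFS.
The compressed level sits -9 − (-17) = 8 dB over threshold.
Undo the ratio: input overshoot = 8 × 2 = 16 dB, giving input = -1 dBFS.

-1 dBFS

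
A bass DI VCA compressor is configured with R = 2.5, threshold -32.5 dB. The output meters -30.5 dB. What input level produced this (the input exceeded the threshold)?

-27.5 dB

Post-compression overshoot = -30.5 − (-32.5) = 2 dB.
Undo the ratio: input overshoot = 2 × 2.5 = 5 dB, giving input = -27.5 dB.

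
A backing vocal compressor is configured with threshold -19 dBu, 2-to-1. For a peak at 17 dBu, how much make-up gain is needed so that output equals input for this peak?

The peak compresses to -19 + 36/2 = -1 dBu.
To reach 17 dBu requires 17 − (-1) = 18 dB of make-up.

18 dB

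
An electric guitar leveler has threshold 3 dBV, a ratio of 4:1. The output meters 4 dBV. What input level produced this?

Post-compression overshoot = 4 − 3 = 1 dB.
Before 4:1 compression the overshoot was 1 × 4 = 4 dB, so input = 3 + 4 = 7 dBV.

7 dBV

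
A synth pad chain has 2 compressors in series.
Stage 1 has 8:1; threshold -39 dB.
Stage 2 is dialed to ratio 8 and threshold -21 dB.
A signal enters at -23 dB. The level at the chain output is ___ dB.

-37 dB

Stage 1: -23 dB is 16 dB over -39 dB; at 8:1 that becomes 2 dB over, giving -37 dB.
Stage 2: -37 dB ≤ -21 dB, so stage 2 doesn't engage; output -37 dB.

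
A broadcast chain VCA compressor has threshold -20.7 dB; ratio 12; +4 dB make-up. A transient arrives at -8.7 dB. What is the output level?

-15.7 dB

-8.7 dB sits 12 dB over threshold.
The 12 dB excess becomes 1 dB after 12:1 reduction.
Output = -20.7 + 1 = -19.7 dB; make-up adds 4 dB, giving -15.7 dB.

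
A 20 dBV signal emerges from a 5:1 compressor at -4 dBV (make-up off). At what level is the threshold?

-10 dBV

Let T be the threshold. Output overshoot = (input overshoot)/R, so -4 − T = (20 − T)/5.
5·(-4 − T) = 20 − T → 4·T = -20 − 20 = -40.
T = -40/4 = -10 dBV.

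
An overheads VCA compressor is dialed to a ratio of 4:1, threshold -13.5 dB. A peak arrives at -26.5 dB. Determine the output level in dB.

-26.5 dB

-26.5 dB is 13 dB below the -13.5 dB threshold, so no gain reduction is applied.
Output = input = -26.5 dB.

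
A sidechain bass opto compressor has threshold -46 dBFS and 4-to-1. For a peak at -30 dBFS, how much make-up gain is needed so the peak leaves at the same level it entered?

Overshoot 16 dB → 16/4 = 4 dB after compression, so the compressed level is -46 + 4 = -42 dBFS.
Make-up = target − compressed = -30 − (-42) = 12 dB.

12 dB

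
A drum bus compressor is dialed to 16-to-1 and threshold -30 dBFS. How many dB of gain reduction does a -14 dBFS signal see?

15 dB

-14 dBFS exceeds the threshold by 16 dB.
After 16:1 compression the overshoot becomes 16/16 = 1 dB.
So the signal is attenuated by 16 − 1 = 15 dB.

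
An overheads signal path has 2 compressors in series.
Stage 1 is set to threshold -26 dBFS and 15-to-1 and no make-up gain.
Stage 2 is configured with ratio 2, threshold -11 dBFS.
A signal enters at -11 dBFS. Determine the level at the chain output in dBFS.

-25 dBFS

Stage 1: overshoot 15 dB → 15/15 = 1 dB → -25 dBFS.
Stage 2: below threshold (-25 ≤ -11); passes unchanged; output -25 dBFS.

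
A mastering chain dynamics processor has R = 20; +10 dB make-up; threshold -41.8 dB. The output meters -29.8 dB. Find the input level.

-1.8 dB

Remove make-up: -29.8 − 10 = -39.8 dB.
The compressed level sits -39.8 − (-41.8) = 2 dB over threshold.
Undo the ratio: input overshoot = 2 × 20 = 40 dB, giving input = -1.8 dB.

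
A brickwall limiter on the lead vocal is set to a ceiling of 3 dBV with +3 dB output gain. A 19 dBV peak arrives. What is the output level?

At ∞:1, everything above 3 dBV is held at the ceiling.
Output gain then adds 3 dB: 3 + 3 = 6 dBV.

6 dBV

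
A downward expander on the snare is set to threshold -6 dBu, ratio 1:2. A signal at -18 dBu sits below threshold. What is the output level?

-30 dBu

Below threshold, a 1:2 expander applies gain = (2−1)×(T − x) of attenuation.
(2−1) × 12 = 12 dB, so output = -18 − 12 = -30 dBu.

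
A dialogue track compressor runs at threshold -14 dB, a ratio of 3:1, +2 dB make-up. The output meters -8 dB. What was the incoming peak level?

-2 dB

Stripping the +2 dB make-up gives -10 dB at the gain stage.
Post-compression overshoot = -10 − (-14) = 4 dB.
Before 3:1 compression the overshoot was 4 × 3 = 12 dB, so input = -14 + 12 = -2 dB.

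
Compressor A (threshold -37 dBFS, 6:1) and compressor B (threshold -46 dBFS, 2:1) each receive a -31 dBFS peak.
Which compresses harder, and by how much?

A: 6 dB over, compressed to 1 dB over, so 5 dB of GR.
B: 15 dB over, compressed to 7.5 dB over, so 7.5 dB of GR.
Difference: 2.5 dB in favour of B.

B, by 2.5 dB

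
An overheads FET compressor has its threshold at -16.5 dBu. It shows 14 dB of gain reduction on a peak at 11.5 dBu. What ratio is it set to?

Input overshoot = 11.5 − (-16.5) = 28 dB.
Output overshoot = 28 − 14 = 14 dB.
Ratio = input overshoot / output overshoot = 28 / 14 = 2.

2:1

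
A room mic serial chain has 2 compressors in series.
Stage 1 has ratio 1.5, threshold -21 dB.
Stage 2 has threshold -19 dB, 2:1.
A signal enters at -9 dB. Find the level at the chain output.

Stage 1: -9 dB is 12 dB over -21 dB; at 1.5:1 that becomes 8 dB over, giving -13 dB.
Stage 2: overshoot 6 dB → 6/2 = 3 dB → -16 dB.

-16 dB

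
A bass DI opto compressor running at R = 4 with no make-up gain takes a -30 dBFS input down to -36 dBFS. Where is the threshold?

-38 dBFS

Input is 8 dB above T (since output overshoot × R = input overshoot: (-36 − T)·4 = -30 − T gives T = -38 dBFS).
Check: -38 + (-30 − (-38))/4 = -38 + 2 = -36 dBFS. ✓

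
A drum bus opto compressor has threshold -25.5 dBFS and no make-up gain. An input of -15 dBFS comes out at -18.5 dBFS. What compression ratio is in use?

Input overshoot = -15 − (-25.5) = 10.5 dB; output overshoot = -18.5 − (-25.5) = 7 dB.
Ratio = 10.5 / 7 = 1.5.

1.5:1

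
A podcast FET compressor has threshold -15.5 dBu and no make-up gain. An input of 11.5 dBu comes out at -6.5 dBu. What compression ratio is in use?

3:1

Input overshoot = 11.5 − (-15.5) = 27 dB; output overshoot = -6.5 − (-15.5) = 9 dB.
Ratio = 27 / 9 = 3.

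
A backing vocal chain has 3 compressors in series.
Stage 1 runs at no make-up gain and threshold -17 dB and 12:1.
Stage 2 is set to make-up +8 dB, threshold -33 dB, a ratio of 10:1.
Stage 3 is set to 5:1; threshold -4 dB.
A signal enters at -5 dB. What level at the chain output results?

-23.3 dB

Stage 1: 12 dB above -17 dB, reduced 12:1 to 1 dB above → -16 dB.
Stage 2: -16 dB is 17 dB over -33 dB; at 10:1 that becomes 1.7 dB over, giving -31.3 dB; +8 dB make-up → -23.3 dB.
Stage 3: below threshold (-23.3 ≤ -4); passes unchanged; output -23.3 dB.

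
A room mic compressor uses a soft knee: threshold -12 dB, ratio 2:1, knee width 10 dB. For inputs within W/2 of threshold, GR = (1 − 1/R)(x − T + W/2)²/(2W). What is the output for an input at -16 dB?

x − T + W/2 = -16 − (-12) + 5 = 1.
GR = (1 − 1/2) × 1² / 20 = 0.5 × 1 / 20 = 0.025 dB.
Output = -16 − 0.025 = -16.025 dB.

-16.025 dB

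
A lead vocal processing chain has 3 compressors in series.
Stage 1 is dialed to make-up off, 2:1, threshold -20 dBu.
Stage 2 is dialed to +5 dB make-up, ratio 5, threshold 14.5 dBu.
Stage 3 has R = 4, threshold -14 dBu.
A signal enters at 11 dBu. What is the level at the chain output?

Stage 1: overshoot 31 dB → 31/2 = 15.5 dB → -4.5 dBu.
Stage 2: -4.5 dBu ≤ 14.5 dBu, so stage 2 doesn't engage; make-up brings it to 0.5 dBu.
Stage 3: 14.5 dB above -14 dBu, reduced 4:1 to 3.625 dB above → -10.375 dBu.

-10.375 dBu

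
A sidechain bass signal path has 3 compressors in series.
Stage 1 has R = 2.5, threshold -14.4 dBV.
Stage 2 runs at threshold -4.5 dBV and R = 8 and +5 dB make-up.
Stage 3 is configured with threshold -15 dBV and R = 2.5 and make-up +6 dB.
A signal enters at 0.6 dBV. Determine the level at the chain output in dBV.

-4.36 dBV

Stage 1: 15 dB above -14.4 dBV, reduced 2.5:1 to 6 dB above → -8.4 dBV.
Stage 2: below threshold (-8.4 ≤ -4.5); passes unchanged; make-up brings it to -3.4 dBV.
Stage 3: -3.4 dBV is 11.6 dB over -15 dBV; at 2.5:1 that becomes 4.64 dB over, giving -10.36 dBV; +6 dB make-up → -4.36 dBV.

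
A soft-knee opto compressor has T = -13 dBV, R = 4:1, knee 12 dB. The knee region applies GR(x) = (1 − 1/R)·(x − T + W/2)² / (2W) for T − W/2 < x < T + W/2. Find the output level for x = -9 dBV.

-12.125 dBV

x − T + W/2 = -9 − (-13) + 6 = 10.
GR = (1 − 1/4) × 10² / 24 = 0.75 × 100 / 24 = 3.125 dB.
Output = -9 − 3.125 = -12.125 dBV.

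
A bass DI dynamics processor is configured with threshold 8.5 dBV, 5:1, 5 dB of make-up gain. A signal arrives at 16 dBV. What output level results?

15 dBV

The input is 7.5 dB above the 8.5 dBV threshold.
At 5:1 the overshoot is divided by 5, leaving 1.5 dB above threshold.
So the level is 8.5 + 1.5 = 10 dBV; make-up adds 5 dB, giving 15 dBV.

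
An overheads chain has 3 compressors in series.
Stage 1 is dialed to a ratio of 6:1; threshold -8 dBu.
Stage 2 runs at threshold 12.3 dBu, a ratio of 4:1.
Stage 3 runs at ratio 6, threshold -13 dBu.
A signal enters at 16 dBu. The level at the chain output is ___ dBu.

-11.5 dBu

Stage 1: 24 dB above -8 dBu, reduced 6:1 to 4 dB above → -4 dBu.
Stage 2: -4 dBu is at or below the 12.3 dBu threshold — no compression; output -4 dBu.
Stage 3: overshoot 9 dB → 9/6 = 1.5 dB → -11.5 dBu.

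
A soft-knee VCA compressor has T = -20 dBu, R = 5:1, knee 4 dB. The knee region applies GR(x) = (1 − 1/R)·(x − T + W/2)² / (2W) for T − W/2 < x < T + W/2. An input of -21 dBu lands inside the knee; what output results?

-21.1 dBu

x − T + W/2 = -21 − (-20) + 2 = 1.
GR = (1 − 1/5) × 1² / 8 = 0.8 × 1 / 8 = 0.1 dB.
Output = -21 − 0.1 = -21.1 dBu.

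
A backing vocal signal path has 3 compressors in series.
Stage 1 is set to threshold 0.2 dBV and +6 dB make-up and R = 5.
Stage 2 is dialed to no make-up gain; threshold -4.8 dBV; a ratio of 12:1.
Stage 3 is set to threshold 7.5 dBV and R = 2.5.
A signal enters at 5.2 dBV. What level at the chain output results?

-3.8 dBV

Stage 1: overshoot 5 dB → 5/5 = 1 dB → 1.2 dBV; +6 dB make-up → 7.2 dBV.
Stage 2: overshoot 12 dB → 12/12 = 1 dB → -3.8 dBV.
Stage 3: below threshold (-3.8 ≤ 7.5); passes unchanged; output -3.8 dBV.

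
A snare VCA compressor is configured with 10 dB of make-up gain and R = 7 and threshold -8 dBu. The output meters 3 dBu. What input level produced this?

-1 dBu

Before make-up, the level was 3 − 10 = -7 dBu.
That's 1 dB above the -8 dBu threshold.
Input overshoot = R × output overshoot = 7 dB → input = -8 + 7 = -1 dBu.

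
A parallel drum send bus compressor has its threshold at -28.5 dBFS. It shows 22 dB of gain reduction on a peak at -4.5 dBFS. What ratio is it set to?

12:1

Input overshoot = -4.5 − (-28.5) = 24 dB.
Output overshoot = 24 − 22 = 2 dB.
Ratio = input overshoot / output overshoot = 24 / 2 = 12.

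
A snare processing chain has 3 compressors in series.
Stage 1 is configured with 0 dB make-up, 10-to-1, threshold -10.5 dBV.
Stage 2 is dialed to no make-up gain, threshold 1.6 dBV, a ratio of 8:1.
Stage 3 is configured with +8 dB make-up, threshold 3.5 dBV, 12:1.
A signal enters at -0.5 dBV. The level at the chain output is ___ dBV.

Stage 1: overshoot 10 dB → 10/10 = 1 dB → -9.5 dBV.
Stage 2: -9.5 dBV is at or below the 1.6 dBV threshold — no compression; output -9.5 dBV.
Stage 3: below threshold (-9.5 ≤ 3.5); passes unchanged; make-up brings it to -1.5 dBV.

-1.5 dBV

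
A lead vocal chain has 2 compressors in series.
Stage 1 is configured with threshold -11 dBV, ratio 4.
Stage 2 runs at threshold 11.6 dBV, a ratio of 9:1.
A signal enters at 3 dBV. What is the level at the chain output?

Stage 1: overshoot 14 dB → 14/4 = 3.5 dB → -7.5 dBV.
Stage 2: below threshold (-7.5 ≤ 11.6); passes unchanged; output -7.5 dBV.

-7.5 dBV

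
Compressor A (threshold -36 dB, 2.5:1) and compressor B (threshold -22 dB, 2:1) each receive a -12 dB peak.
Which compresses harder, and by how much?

A: GR = 24 − 24/2.5 = 14.4 dB.
B: GR = 10 − 10/2 = 5 dB.
Difference: 9.4 dB in favour of A.

A, by 9.4 dB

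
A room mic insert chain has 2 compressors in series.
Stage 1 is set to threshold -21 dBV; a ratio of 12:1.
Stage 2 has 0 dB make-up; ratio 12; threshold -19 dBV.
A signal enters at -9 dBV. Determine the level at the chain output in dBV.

Stage 1: 12 dB above -21 dBV, reduced 12:1 to 1 dB above → -20 dBV.
Stage 2: -20 dBV ≤ -19 dBV, so stage 2 doesn't engage; output -20 dBV.

-20 dBV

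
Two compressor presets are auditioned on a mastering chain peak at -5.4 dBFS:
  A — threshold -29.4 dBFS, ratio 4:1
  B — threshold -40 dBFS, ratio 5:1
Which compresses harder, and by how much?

A: 24 dB over, compressed to 6 dB over, so 18 dB of GR.
B: 34.6 dB over, compressed to 6.92 dB over, so 27.68 dB of GR.
B reduces 9.68 dB more.

B, by 9.68 dB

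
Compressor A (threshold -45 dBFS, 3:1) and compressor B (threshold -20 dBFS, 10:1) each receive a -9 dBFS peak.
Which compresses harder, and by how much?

A: 36 dB over, compressed to 12 dB over, so 24 dB of GR.
B: 11 dB over, compressed to 1.1 dB over, so 9.9 dB of GR.
A reduces 14.1 dB more.

A, by 14.1 dB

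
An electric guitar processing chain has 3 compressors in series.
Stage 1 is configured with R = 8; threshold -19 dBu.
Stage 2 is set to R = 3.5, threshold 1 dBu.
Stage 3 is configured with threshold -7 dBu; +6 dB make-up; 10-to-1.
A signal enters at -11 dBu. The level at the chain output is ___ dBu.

Stage 1: -11 dBu is 8 dB over -19 dBu; at 8:1 that becomes 1 dB over, giving -18 dBu.
Stage 2: -18 dBu ≤ 1 dBu, so stage 2 doesn't engage; output -18 dBu.
Stage 3: -18 dBu is at or below the -7 dBu threshold — no compression; make-up brings it to -12 dBu.

-12 dBu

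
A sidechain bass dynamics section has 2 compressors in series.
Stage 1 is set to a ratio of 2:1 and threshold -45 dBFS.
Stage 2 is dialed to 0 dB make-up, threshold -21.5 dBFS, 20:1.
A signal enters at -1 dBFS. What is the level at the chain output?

-23 dBFS

Stage 1: overshoot 44 dB → 44/2 = 22 dB → -23 dBFS.
Stage 2: -23 dBFS is at or below the -21.5 dBFS threshold — no compression; output -23 dBFS.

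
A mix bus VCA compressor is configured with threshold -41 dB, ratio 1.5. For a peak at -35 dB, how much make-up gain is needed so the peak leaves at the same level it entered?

2 dB

Without make-up, output = threshold + overshoot/1.5 = -41 + 4 = -37 dB.
Gap to target: 2 dB.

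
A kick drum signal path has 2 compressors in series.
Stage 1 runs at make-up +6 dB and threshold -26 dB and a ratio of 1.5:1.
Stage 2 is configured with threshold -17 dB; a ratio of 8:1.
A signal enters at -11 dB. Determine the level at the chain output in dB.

-16.125 dB

Stage 1: 15 dB above -26 dB, reduced 1.5:1 to 10 dB above → -16 dB; +6 dB make-up → -10 dB.
Stage 2: 7 dB above -17 dB, reduced 8:1 to 0.875 dB above → -16.125 dB.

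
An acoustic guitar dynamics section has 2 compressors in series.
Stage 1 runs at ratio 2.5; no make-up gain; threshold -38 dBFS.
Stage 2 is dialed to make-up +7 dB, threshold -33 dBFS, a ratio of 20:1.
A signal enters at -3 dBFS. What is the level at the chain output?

-25.55 dBFS

Stage 1: -3 dBFS is 35 dB over -38 dBFS; at 2.5:1 that becomes 14 dB over, giving -24 dBFS.
Stage 2: 9 dB above -33 dBFS, reduced 20:1 to 0.45 dB above → -32.55 dBFS; +7 dB make-up → -25.55 dBFS.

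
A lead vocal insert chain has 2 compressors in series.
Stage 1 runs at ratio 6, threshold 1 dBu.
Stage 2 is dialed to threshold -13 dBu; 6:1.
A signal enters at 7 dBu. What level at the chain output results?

Stage 1: 6 dB above 1 dBu, reduced 6:1 to 1 dB above → 2 dBu.
Stage 2: 2 dBu is 15 dB over -13 dBu; at 6:1 that becomes 2.5 dB over, giving -10.5 dBu.

-10.5 dBu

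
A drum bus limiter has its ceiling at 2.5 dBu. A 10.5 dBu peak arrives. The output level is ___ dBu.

2.5 dBu

The limiter clamps the peak to its 2.5 dBu ceiling.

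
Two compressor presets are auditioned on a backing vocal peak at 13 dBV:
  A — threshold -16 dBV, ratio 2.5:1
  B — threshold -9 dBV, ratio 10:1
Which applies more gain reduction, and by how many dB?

A: overshoot 29 dB → output overshoot 11.6 dB → GR 17.4 dB.
B: overshoot 22 dB → output overshoot 2.2 dB → GR 19.8 dB.
B applies 2.4 dB more gain reduction.

B, by 2.4 dB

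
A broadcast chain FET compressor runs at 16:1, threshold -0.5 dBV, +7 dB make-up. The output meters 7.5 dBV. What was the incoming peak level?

15.5 dBV

Stripping the +7 dB make-up gives 0.5 dBV at the gain stage.
That's 1 dB above the -0.5 dBV threshold.
Before 16:1 compression the overshoot was 1 × 16 = 16 dB, so input = -0.5 + 16 = 15.5 dBV.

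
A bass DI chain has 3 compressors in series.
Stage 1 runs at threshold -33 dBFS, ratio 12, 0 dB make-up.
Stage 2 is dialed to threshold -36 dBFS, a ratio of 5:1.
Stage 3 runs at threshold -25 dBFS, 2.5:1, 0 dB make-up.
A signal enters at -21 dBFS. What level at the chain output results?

Stage 1: -21 dBFS is 12 dB over -33 dBFS; at 12:1 that becomes 1 dB over, giving -32 dBFS.
Stage 2: -32 dBFS is 4 dB over -36 dBFS; at 5:1 that becomes 0.8 dB over, giving -35.2 dBFS.
Stage 3: -35.2 dBFS ≤ -25 dBFS, so stage 3 doesn't engage; output -35.2 dBFS.

-35.2 dBFS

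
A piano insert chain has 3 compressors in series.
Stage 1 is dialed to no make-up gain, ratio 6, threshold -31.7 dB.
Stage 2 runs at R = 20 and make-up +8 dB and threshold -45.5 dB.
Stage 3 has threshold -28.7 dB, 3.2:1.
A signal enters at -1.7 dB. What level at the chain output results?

-36.56 dB

Stage 1: -1.7 dB is 30 dB over -31.7 dB; at 6:1 that becomes 5 dB over, giving -26.7 dB.
Stage 2: -26.7 dB is 18.8 dB over -45.5 dB; at 20:1 that becomes 0.94 dB over, giving -44.56 dB; +8 dB make-up → -36.56 dB.
Stage 3: -36.56 dB ≤ -28.7 dB, so stage 3 doesn't engage; output -36.56 dB.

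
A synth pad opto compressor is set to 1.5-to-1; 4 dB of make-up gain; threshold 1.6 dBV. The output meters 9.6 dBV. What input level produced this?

7.6 dBV

Before make-up, the level was 9.6 − 4 = 5.6 dBV.
That's 4 dB above the 1.6 dBV threshold.
Undo the ratio: input overshoot = 4 × 1.5 = 6 dB, giving input = 7.6 dBV.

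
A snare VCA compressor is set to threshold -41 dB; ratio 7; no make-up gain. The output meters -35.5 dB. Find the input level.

-2.5 dB

That's 5.5 dB above the -41 dB threshold.
Undo the ratio: input overshoot = 5.5 × 7 = 38.5 dB, giving input = -2.5 dB.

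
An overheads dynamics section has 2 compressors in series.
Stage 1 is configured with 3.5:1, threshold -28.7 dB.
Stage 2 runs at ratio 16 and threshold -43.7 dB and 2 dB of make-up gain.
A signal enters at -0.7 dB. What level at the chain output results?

Stage 1: 28 dB above -28.7 dB, reduced 3.5:1 to 8 dB above → -20.7 dB.
Stage 2: overshoot 23 dB → 23/16 = 1.4375 dB → -42.2625 dB; +2 dB make-up → -40.2625 dB.

-40.2625 dB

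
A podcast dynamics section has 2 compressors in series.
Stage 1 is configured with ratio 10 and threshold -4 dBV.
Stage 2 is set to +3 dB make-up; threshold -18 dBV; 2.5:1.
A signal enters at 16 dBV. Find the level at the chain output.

-8.6 dBV

Stage 1: 16 dBV is 20 dB over -4 dBV; at 10:1 that becomes 2 dB over, giving -2 dBV.
Stage 2: 16 dB above -18 dBV, reduced 2.5:1 to 6.4 dB above → -11.6 dBV; +3 dB make-up → -8.6 dBV.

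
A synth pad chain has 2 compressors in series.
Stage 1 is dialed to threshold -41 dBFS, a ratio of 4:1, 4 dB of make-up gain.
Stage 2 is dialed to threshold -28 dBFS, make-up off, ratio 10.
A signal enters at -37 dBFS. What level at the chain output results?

Stage 1: 4 dB above -41 dBFS, reduced 4:1 to 1 dB above → -40 dBFS; +4 dB make-up → -36 dBFS.
Stage 2: below threshold (-36 ≤ -28); passes unchanged; output -36 dBFS.

-36 dBFS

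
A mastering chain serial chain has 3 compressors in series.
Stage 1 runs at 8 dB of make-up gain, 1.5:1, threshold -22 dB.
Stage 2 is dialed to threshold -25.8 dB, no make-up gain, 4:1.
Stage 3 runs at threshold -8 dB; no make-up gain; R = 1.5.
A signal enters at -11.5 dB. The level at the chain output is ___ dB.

-21.1 dB

Stage 1: -11.5 dB is 10.5 dB over -22 dB; at 1.5:1 that becomes 7 dB over, giving -15 dB; +8 dB make-up → -7 dB.
Stage 2: 18.8 dB above -25.8 dB, reduced 4:1 to 4.7 dB above → -21.1 dB.
Stage 3: -21.1 dB is at or below the -8 dB threshold — no compression; output -21.1 dB.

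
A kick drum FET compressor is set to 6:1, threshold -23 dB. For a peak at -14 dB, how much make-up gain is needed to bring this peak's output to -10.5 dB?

The peak compresses to -23 + 9/6 = -21.5 dB.
To reach -10.5 dB requires -10.5 − (-21.5) = 11 dB of make-up.

11 dB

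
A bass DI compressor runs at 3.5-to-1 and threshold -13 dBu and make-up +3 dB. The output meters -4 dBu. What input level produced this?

8 dBu

Remove make-up: -4 − 3 = -7 dBu.
The compressed level sits -7 − (-13) = 6 dB over threshold.
Before 3.5:1 compression the overshoot was 6 × 3.5 = 21 dB, so input = -13 + 21 = 8 dBu.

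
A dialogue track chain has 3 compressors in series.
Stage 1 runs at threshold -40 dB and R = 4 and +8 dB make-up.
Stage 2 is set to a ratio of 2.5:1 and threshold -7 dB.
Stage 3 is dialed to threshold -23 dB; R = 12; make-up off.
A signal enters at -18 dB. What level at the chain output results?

-26.5 dB

Stage 1: 22 dB above -40 dB, reduced 4:1 to 5.5 dB above → -34.5 dB; +8 dB make-up → -26.5 dB.
Stage 2: -26.5 dB ≤ -7 dB, so stage 2 doesn't engage; output -26.5 dB.
Stage 3: -26.5 dB is at or below the -23 dB threshold — no compression; output -26.5 dB.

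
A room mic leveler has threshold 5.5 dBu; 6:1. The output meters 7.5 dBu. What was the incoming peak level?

That's 2 dB above the 5.5 dBu threshold.
Before 6:1 compression the overshoot was 2 × 6 = 12 dB, so input = 5.5 + 12 = 17.5 dBu.

17.5 dBu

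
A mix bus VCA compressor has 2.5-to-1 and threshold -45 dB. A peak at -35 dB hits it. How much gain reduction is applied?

-35 dB exceeds the threshold by 10 dB.
A 2.5:1 ratio leaves 4 dB of that excess.
GR = overshoot in − overshoot out = 10 − 4 = 6 dB.

6 dB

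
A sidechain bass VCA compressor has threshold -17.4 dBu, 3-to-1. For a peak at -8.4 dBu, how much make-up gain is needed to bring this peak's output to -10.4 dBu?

4 dB

The peak compresses to -17.4 + 9/3 = -14.4 dBu.
To reach -10.4 dBu requires -10.4 − (-14.4) = 4 dB of make-up.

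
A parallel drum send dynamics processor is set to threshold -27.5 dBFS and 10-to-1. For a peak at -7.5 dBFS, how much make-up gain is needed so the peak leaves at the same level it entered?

The peak compresses to -27.5 + 20/10 = -25.5 dBFS.
To reach -7.5 dBFS requires -7.5 − (-25.5) = 18 dB of make-up.

18 dB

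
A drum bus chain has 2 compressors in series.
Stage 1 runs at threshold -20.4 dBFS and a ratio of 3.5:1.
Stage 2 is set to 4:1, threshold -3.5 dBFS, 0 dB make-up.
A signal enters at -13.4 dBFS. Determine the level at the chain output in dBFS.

Stage 1: overshoot 7 dB → 7/3.5 = 2 dB → -18.4 dBFS.
Stage 2: -18.4 dBFS ≤ -3.5 dBFS, so stage 2 doesn't engage; output -18.4 dBFS.

-18.4 dBFS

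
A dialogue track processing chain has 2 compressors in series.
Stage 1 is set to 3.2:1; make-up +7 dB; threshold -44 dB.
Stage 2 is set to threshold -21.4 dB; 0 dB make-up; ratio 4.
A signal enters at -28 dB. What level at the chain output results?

-32 dB

Stage 1: overshoot 16 dB → 16/3.2 = 5 dB → -39 dB; +7 dB make-up → -32 dB.
Stage 2: below threshold (-32 ≤ -21.4); passes unchanged; output -32 dB.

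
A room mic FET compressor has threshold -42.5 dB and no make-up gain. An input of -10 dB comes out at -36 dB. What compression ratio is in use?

5:1

Input overshoot = -10 − (-42.5) = 32.5 dB; output overshoot = -36 − (-42.5) = 6.5 dB.
Ratio = 32.5 / 6.5 = 5.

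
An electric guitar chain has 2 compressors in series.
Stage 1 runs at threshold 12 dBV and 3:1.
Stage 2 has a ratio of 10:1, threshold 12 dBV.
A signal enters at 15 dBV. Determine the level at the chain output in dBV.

Stage 1: 15 dBV is 3 dB over 12 dBV; at 3:1 that becomes 1 dB over, giving 13 dBV.
Stage 2: 1 dB above 12 dBV, reduced 10:1 to 0.1 dB above → 12.1 dBV.

12.1 dBV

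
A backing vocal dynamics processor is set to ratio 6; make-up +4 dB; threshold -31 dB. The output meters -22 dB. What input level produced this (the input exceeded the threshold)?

Before make-up, the level was -22 − 4 = -26 dB.
Post-compression overshoot = -26 − (-31) = 5 dB.
Before 6:1 compression the overshoot was 5 × 6 = 30 dB, so input = -31 + 30 = -1 dB.

-1 dB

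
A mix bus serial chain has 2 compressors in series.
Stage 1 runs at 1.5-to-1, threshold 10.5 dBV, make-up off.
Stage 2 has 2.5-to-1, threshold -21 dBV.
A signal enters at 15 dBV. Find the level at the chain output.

Stage 1: overshoot 4.5 dB → 4.5/1.5 = 3 dB → 13.5 dBV.
Stage 2: overshoot 34.5 dB → 34.5/2.5 = 13.8 dB → -7.2 dBV.

-7.2 dBV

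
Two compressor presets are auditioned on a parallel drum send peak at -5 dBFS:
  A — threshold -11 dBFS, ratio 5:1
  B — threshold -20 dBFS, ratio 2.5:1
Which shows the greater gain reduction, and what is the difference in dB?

A: 6 dB over, compressed to 1.2 dB over, so 4.8 dB of GR.
B: 15 dB over, compressed to 6 dB over, so 9 dB of GR.
Difference: 4.2 dB in favour of B.

B, by 4.2 dB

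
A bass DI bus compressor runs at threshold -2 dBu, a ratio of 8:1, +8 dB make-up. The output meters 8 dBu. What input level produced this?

14 dBu

Stripping the +8 dB make-up gives 0 dBu at the gain stage.
Post-compression overshoot = 0 − (-2) = 2 dB.
Undo the ratio: input overshoot = 2 × 8 = 16 dB, giving input = 14 dBu.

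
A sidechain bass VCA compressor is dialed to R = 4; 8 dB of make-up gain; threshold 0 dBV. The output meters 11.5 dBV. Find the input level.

14 dBV

Remove make-up: 11.5 − 8 = 3.5 dBV.
That's 3.5 dB above the 0 dBV threshold.
Undo the ratio: input overshoot = 3.5 × 4 = 14 dB, giving input = 14 dBV.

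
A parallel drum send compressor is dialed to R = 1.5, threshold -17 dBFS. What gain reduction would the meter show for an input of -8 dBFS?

The signal is 9 dB above threshold.
After 1.5:1 compression the overshoot becomes 9/1.5 = 6 dB.
Gain reduction = 9 − 6 = 3 dB.

3 dB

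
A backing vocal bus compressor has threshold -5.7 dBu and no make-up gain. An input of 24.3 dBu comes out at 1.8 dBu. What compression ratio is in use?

4:1

Input overshoot = 24.3 − (-5.7) = 30 dB; output overshoot = 1.8 − (-5.7) = 7.5 dB.
Ratio = 30 / 7.5 = 4.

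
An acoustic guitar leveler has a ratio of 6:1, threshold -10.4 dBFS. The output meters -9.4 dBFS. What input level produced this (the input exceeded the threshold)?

That's 1 dB above the -10.4 dBFS threshold.
Input overshoot = R × output overshoot = 6 dB → input = -10.4 + 6 = -4.4 dBFS.

-4.4 dBFS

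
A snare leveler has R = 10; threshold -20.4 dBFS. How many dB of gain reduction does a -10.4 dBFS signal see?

9 dB

-10.4 dBFS exceeds the threshold by 10 dB.
A 10:1 ratio leaves 1 dB of that excess.
GR = overshoot in − overshoot out = 10 − 1 = 9 dB.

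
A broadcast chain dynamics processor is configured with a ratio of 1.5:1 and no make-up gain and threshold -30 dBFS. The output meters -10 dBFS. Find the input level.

0 dBFS

The compressed level sits -10 − (-30) = 20 dB over threshold.
Before 1.5:1 compression the overshoot was 20 × 1.5 = 30 dB, so input = -30 + 30 = 0 dBFS.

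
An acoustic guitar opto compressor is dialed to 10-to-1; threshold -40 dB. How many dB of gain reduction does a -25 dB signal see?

13.5 dB

Overshoot = -25 − (-40) = 15 dB.
At 10:1, output sits 15/10 = 1.5 dB above threshold.
So the signal is attenuated by 15 − 1.5 = 13.5 dB.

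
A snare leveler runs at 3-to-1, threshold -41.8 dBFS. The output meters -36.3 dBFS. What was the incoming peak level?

The compressed level sits -36.3 − (-41.8) = 5.5 dB over threshold.
Undo the ratio: input overshoot = 5.5 × 3 = 16.5 dB, giving input = -25.3 dBFS.

-25.3 dBFS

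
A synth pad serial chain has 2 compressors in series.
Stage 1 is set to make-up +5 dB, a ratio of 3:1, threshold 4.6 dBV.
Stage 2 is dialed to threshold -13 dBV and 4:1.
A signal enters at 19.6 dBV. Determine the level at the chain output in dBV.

-6.1 dBV

Stage 1: 15 dB above 4.6 dBV, reduced 3:1 to 5 dB above → 9.6 dBV; +5 dB make-up → 14.6 dBV.
Stage 2: 14.6 dBV is 27.6 dB over -13 dBV; at 4:1 that becomes 6.9 dB over, giving -6.1 dBV.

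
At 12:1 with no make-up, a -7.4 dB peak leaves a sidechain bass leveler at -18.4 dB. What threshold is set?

Let T be the threshold. Output overshoot = (input overshoot)/R, so -18.4 − T = (-7.4 − T)/12.
12·(-18.4 − T) = -7.4 − T → 11·T = -220.8 − (-7.4) = -213.4.
T = -213.4/11 = -19.4 dB.

-19.4 dB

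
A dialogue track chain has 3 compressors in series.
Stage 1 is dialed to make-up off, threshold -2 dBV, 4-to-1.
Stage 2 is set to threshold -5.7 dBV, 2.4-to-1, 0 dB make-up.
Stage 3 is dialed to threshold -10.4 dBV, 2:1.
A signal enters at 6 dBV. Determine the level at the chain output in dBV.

-6.8625 dBV

Stage 1: overshoot 8 dB → 8/4 = 2 dB → 0 dBV.
Stage 2: 0 dBV is 5.7 dB over -5.7 dBV; at 2.4:1 that becomes 2.375 dB over, giving -3.325 dBV.
Stage 3: overshoot 7.075 dB → 7.075/2 = 3.5375 dB → -6.8625 dBV.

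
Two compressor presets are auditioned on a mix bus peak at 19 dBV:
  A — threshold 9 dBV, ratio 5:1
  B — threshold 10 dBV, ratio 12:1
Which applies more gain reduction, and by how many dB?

A: 10 dB over, compressed to 2 dB over, so 8 dB of GR.
B: 9 dB over, compressed to 0.75 dB over, so 8.25 dB of GR.
B applies 0.25 dB more gain reduction.

B, by 0.25 dB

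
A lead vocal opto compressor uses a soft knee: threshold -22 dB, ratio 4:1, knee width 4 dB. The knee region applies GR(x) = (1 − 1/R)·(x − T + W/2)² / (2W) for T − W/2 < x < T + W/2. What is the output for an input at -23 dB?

x − T + W/2 = -23 − (-22) + 2 = 1.
GR = (1 − 1/4) × 1² / 8 = 0.75 × 1 / 8 = 0.09375 dB.
Output = -23 − 0.09375 = -23.09375 dB.

-23.09375 dB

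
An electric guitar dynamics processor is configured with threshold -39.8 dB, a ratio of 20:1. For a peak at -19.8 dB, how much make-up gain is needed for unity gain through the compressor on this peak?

Overshoot 20 dB → 20/20 = 1 dB after compression, so the compressed level is -39.8 + 1 = -38.8 dB.
Make-up = target − compressed = -19.8 − (-38.8) = 19 dB.

19 dB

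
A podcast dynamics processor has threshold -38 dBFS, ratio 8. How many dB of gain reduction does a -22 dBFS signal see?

-22 dBFS exceeds the threshold by 16 dB.
At 8:1, output sits 16/8 = 2 dB above threshold.
GR = overshoot in − overshoot out = 16 − 2 = 14 dB.

14 dB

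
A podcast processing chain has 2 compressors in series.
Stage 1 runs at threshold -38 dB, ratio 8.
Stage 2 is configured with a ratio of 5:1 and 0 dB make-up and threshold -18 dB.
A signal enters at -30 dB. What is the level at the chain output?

-37 dB

Stage 1: 8 dB above -38 dB, reduced 8:1 to 1 dB above → -37 dB.
Stage 2: -37 dB is at or below the -18 dB threshold — no compression; output -37 dB.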